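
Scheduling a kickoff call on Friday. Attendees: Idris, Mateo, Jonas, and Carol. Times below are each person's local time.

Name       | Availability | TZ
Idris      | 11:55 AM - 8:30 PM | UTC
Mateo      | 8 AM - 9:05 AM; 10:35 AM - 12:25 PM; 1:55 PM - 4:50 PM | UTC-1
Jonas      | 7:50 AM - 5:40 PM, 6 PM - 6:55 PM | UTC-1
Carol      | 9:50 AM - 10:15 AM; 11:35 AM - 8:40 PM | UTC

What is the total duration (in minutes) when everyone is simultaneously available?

Idris in UTC: 11:55-20:30.
Mateo in UTC: 09:00-10:05, 11:35-13:25, 14:55-17:50 (add 1h to convert from UTC-1).
Jonas in UTC: 08:50-18:40, 19:00-19:55 (add 1h to convert from UTC-1).
Carol in UTC: 09:50-10:15, 11:35-20:40.
Idris ∩ Mateo: 11:55-13:25, 14:55-17:50.
Idris ∩ Mateo ∩ Jonas: 11:55-13:25, 14:55-17:50.
Idris ∩ Mateo ∩ Jonas ∩ Carol: 11:55-13:25, 14:55-17:50.
So the common availability across everyone is 11:55-13:25, 14:55-17:50.
Summing the common windows: 90 + 175 = 265 minutes.

265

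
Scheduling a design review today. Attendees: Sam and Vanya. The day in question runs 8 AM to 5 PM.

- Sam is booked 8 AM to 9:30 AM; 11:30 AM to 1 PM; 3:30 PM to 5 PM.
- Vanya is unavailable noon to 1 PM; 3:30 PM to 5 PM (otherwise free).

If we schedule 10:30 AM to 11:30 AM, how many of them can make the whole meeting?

2

Sam free: 09:30-11:30, 13:00-15:30 (invert busy blocks within the working day).
Vanya free: 08:00-12:00, 13:00-15:30 (invert busy blocks within the working day).
Sam and Vanya can make the full 10:30-11:30 slot — that's 2.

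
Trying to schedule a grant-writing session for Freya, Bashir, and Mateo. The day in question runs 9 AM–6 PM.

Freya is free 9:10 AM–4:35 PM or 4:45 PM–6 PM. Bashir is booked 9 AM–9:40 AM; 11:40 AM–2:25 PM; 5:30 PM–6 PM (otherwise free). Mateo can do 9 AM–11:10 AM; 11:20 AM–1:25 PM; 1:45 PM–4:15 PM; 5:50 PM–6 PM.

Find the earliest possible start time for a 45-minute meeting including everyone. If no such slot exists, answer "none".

Freya free: 09:10-16:35, 16:45-18:00.
Bashir free: 09:40-11:40, 14:25-17:30 (invert busy blocks within the working day).
Mateo free: 09:00-11:10, 11:20-13:25, 13:45-16:15, 17:50-18:00.
Freya ∩ Bashir: 09:40-11:40, 14:25-16:35, 16:45-17:30.
Freya ∩ Bashir ∩ Mateo: 09:40-11:10, 11:20-11:40, 14:25-16:15.
The first common window of at least 45 minutes is 09:40-11:10, so the earliest start is 09:40.

09:40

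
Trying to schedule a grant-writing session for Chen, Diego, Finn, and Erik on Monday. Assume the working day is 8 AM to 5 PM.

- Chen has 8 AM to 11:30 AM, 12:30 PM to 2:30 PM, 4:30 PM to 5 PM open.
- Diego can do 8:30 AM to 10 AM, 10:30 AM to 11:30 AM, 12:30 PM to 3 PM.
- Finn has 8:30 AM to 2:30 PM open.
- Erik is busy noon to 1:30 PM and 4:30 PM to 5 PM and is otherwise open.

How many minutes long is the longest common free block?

Chen free: 08:00-11:30, 12:30-14:30, 16:30-17:00.
Diego free: 08:30-10:00, 10:30-11:30, 12:30-15:00.
Finn free: 08:30-14:30.
Erik free: 08:00-12:00, 13:30-16:30 (invert busy blocks within the working day).
Chen ∩ Diego: 08:30-10:00, 10:30-11:30, 12:30-14:30.
Chen ∩ Diego ∩ Finn: 08:30-10:00, 10:30-11:30, 12:30-14:30.
Chen ∩ Diego ∩ Finn ∩ Erik: 08:30-10:00, 10:30-11:30, 13:30-14:30.
The longest is 08:30-10:00 at 90 minutes.

90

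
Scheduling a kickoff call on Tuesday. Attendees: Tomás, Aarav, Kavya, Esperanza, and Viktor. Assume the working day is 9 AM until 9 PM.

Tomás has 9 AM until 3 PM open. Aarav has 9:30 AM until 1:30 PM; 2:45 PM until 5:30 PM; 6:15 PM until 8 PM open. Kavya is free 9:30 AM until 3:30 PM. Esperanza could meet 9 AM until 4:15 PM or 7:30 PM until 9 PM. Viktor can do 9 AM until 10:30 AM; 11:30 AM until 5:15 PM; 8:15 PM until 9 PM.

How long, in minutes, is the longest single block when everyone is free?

120

Tomás ∩ Aarav: 09:30-13:30, 14:45-15:00.
Tomás ∩ Aarav ∩ Kavya: 09:30-13:30, 14:45-15:00.
Tomás ∩ Aarav ∩ Kavya ∩ Esperanza: 09:30-13:30, 14:45-15:00.
Tomás ∩ Aarav ∩ Kavya ∩ Esperanza ∩ Viktor: 09:30-10:30, 11:30-13:30, 14:45-15:00.
Those are the intersection windows.
The longest is 11:30-13:30 at 120 minutes.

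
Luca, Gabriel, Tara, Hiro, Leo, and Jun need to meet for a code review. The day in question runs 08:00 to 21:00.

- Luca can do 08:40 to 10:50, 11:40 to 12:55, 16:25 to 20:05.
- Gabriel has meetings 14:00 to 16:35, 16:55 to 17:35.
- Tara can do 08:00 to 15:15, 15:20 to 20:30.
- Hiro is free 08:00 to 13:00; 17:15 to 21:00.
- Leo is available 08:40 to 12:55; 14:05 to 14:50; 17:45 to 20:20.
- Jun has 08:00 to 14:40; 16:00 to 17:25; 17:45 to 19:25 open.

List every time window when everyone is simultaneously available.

08:40-10:50, 11:40-12:55, 17:45-19:25

Luca free: 08:40-10:50, 11:40-12:55, 16:25-20:05.
Gabriel free: 08:00-14:00, 16:35-16:55, 17:35-21:00 (invert busy blocks within the working day).
Tara free: 08:00-15:15, 15:20-20:30.
Hiro free: 08:00-13:00, 17:15-21:00.
Leo free: 08:40-12:55, 14:05-14:50, 17:45-20:20.
Jun free: 08:00-14:40, 16:00-17:25, 17:45-19:25.
Luca ∩ Gabriel: 08:40-10:50, 11:40-12:55, 16:35-16:55, 17:35-20:05.
Luca ∩ Gabriel ∩ Tara: 08:40-10:50, 11:40-12:55, 16:35-16:55, 17:35-20:05.
Luca ∩ Gabriel ∩ Tara ∩ Hiro: 08:40-10:50, 11:40-12:55, 17:35-20:05.
Luca ∩ Gabriel ∩ Tara ∩ Hiro ∩ Leo: 08:40-10:50, 11:40-12:55, 17:45-20:05.
Luca ∩ Gabriel ∩ Tara ∩ Hiro ∩ Leo ∩ Jun: 08:40-10:50, 11:40-12:55, 17:45-19:25.
Those are the intersection windows.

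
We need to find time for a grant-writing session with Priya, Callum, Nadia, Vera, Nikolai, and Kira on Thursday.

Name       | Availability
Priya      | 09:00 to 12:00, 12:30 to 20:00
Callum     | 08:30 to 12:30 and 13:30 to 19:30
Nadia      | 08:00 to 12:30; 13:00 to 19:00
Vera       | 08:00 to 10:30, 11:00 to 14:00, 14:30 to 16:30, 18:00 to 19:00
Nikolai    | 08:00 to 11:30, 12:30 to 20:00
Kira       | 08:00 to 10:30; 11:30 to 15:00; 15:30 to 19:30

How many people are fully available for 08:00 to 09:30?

4

Nadia, Vera, Nikolai, and Kira can make the full 08:00-09:30 slot — that's 4.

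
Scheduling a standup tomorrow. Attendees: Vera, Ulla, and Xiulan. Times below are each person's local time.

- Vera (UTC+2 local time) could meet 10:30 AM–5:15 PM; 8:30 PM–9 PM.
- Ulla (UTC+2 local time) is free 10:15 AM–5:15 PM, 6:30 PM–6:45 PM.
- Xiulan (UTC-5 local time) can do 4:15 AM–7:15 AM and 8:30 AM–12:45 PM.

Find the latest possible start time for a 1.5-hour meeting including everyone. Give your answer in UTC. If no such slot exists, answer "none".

Vera in UTC: 08:30-15:15, 18:30-19:00 (subtract 2h to convert from UTC+2).
Ulla in UTC: 08:15-15:15, 16:30-16:45 (subtract 2h to convert from UTC+2).
Xiulan in UTC: 09:15-12:15, 13:30-17:45 (add 5h to convert from UTC-5).
Vera ∩ Ulla: 08:30-15:15.
Vera ∩ Ulla ∩ Xiulan: 09:15-12:15, 13:30-15:15.
The last common window of at least 90 minutes is 13:30-15:15; a 90-minute meeting can start as late as 13:45 and still end by 15:15.

13:45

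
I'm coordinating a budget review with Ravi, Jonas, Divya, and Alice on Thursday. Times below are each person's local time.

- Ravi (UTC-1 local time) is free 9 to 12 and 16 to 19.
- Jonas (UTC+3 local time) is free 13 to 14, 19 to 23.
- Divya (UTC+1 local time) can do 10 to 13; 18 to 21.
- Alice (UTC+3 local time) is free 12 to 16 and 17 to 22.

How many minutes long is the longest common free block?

120

Ravi in UTC: 10:00-13:00, 17:00-20:00 (add 1h to convert from UTC-1).
Jonas in UTC: 10:00-11:00, 16:00-20:00 (subtract 3h to convert from UTC+3).
Divya in UTC: 09:00-12:00, 17:00-20:00 (subtract 1h to convert from UTC+1).
Alice in UTC: 09:00-13:00, 14:00-19:00 (subtract 3h to convert from UTC+3).
Ravi ∩ Jonas: 10:00-11:00, 17:00-20:00.
Ravi ∩ Jonas ∩ Divya: 10:00-11:00, 17:00-20:00.
Ravi ∩ Jonas ∩ Divya ∩ Alice: 10:00-11:00, 17:00-19:00.
So the common availability across everyone is 10:00-11:00, 17:00-19:00.
The longest is 17:00-19:00 at 120 minutes.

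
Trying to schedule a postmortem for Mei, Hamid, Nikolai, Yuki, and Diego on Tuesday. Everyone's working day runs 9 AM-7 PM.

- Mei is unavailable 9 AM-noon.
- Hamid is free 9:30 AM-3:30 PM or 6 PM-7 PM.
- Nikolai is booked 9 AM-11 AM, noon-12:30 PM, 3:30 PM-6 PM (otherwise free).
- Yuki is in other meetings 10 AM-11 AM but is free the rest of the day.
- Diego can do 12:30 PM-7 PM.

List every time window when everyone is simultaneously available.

Mei free: 12:00-19:00 (invert busy blocks within the working day).
Hamid free: 09:30-15:30, 18:00-19:00.
Nikolai free: 11:00-12:00, 12:30-15:30, 18:00-19:00 (invert busy blocks within the working day).
Yuki free: 09:00-10:00, 11:00-19:00 (invert busy blocks within the working day).
Diego free: 12:30-19:00.
Mei ∩ Hamid: 12:00-15:30, 18:00-19:00.
Mei ∩ Hamid ∩ Nikolai: 12:30-15:30, 18:00-19:00.
Mei ∩ Hamid ∩ Nikolai ∩ Yuki: 12:30-15:30, 18:00-19:00.
Mei ∩ Hamid ∩ Nikolai ∩ Yuki ∩ Diego: 12:30-15:30, 18:00-19:00.

12:30-15:30, 18:00-19:00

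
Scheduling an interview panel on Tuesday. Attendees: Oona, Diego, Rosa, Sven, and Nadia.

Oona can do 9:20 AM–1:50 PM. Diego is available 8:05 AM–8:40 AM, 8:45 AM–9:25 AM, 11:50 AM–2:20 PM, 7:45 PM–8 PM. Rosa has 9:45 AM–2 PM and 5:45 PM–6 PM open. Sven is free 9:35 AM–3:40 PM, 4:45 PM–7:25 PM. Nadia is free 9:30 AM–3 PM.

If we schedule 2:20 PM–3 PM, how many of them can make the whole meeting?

Sven and Nadia can make the full 14:20-15:00 slot — that's 2.

2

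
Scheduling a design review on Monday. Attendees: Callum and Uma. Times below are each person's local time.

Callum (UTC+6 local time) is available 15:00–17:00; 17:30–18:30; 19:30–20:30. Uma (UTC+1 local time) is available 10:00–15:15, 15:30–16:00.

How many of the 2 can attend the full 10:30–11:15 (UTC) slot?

Callum in UTC: 09:00-11:00, 11:30-12:30, 13:30-14:30 (subtract 6h to convert from UTC+6).
Uma in UTC: 09:00-14:15, 14:30-15:00 (subtract 1h to convert from UTC+1).
Uma can make the full 10:30-11:15 slot — that's 1.

1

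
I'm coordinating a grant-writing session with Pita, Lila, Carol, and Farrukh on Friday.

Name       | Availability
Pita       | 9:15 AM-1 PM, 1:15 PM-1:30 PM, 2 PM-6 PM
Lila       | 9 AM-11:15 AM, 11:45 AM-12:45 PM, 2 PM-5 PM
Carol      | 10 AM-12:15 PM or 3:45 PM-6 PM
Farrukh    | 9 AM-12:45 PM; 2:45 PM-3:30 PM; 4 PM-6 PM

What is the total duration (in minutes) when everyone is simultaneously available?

165

Pita ∩ Lila: 09:15-11:15, 11:45-12:45, 14:00-17:00.
Pita ∩ Lila ∩ Carol: 10:00-11:15, 11:45-12:15, 15:45-17:00.
Pita ∩ Lila ∩ Carol ∩ Farrukh: 10:00-11:15, 11:45-12:15, 16:00-17:00.
So the common availability across everyone is 10:00-11:15, 11:45-12:15, 16:00-17:00.
Summing the common windows: 75 + 30 + 60 = 165 minutes.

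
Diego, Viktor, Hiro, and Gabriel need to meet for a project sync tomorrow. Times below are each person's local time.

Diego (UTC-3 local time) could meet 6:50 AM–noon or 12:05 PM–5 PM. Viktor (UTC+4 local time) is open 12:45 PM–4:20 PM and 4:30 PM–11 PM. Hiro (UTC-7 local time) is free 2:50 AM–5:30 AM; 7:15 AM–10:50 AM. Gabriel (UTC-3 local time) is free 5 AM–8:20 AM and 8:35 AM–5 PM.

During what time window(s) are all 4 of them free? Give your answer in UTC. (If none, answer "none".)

09:50-11:20, 11:35-12:20, 14:15-15:00, 15:05-17:50

Diego in UTC: 09:50-15:00, 15:05-20:00 (add 3h to convert from UTC-3).
Viktor in UTC: 08:45-12:20, 12:30-19:00 (subtract 4h to convert from UTC+4).
Hiro in UTC: 09:50-12:30, 14:15-17:50 (add 7h to convert from UTC-7).
Gabriel in UTC: 08:00-11:20, 11:35-20:00 (add 3h to convert from UTC-3).
Diego ∩ Viktor: 09:50-12:20, 12:30-15:00, 15:05-19:00.
Diego ∩ Viktor ∩ Hiro: 09:50-12:20, 14:15-15:00, 15:05-17:50.
Diego ∩ Viktor ∩ Hiro ∩ Gabriel: 09:50-11:20, 11:35-12:20, 14:15-15:00, 15:05-17:50.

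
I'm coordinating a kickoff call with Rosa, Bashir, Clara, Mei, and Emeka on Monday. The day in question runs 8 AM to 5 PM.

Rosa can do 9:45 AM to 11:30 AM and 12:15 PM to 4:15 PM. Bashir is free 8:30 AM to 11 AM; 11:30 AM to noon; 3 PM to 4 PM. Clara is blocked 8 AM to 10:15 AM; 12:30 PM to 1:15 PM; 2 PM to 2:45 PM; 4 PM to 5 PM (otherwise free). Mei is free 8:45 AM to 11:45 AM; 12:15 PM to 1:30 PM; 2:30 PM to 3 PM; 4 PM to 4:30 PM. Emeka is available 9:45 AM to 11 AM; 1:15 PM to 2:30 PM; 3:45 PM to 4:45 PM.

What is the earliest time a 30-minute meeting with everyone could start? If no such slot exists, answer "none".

Rosa free: 09:45-11:30, 12:15-16:15.
Bashir free: 08:30-11:00, 11:30-12:00, 15:00-16:00.
Clara free: 10:15-12:30, 13:15-14:00, 14:45-16:00 (invert busy blocks within the working day).
Mei free: 08:45-11:45, 12:15-13:30, 14:30-15:00, 16:00-16:30.
Emeka free: 09:45-11:00, 13:15-14:30, 15:45-16:45.
Rosa ∩ Bashir: 09:45-11:00, 15:00-16:00.
Rosa ∩ Bashir ∩ Clara: 10:15-11:00, 15:00-16:00.
Rosa ∩ Bashir ∩ Clara ∩ Mei: 10:15-11:00.
Rosa ∩ Bashir ∩ Clara ∩ Mei ∩ Emeka: 10:15-11:00.
Those are the intersection windows.
The first common window of at least 30 minutes is 10:15-11:00, so the earliest start is 10:15.

10:15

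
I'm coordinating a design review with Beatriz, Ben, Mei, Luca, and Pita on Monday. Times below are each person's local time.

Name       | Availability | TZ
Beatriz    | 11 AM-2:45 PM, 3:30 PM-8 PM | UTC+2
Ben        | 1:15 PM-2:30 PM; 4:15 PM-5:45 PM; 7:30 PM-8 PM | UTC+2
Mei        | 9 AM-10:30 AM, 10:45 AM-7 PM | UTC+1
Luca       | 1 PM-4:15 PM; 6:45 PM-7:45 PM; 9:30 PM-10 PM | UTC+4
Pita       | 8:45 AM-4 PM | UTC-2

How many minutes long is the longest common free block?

60

Beatriz in UTC: 09:00-12:45, 13:30-18:00 (subtract 2h to convert from UTC+2).
Ben in UTC: 11:15-12:30, 14:15-15:45, 17:30-18:00 (subtract 2h to convert from UTC+2).
Mei in UTC: 08:00-09:30, 09:45-18:00 (subtract 1h to convert from UTC+1).
Luca in UTC: 09:00-12:15, 14:45-15:45, 17:30-18:00 (subtract 4h to convert from UTC+4).
Pita in UTC: 10:45-18:00 (add 2h to convert from UTC-2).
Beatriz ∩ Ben: 11:15-12:30, 14:15-15:45, 17:30-18:00.
Beatriz ∩ Ben ∩ Mei: 11:15-12:30, 14:15-15:45, 17:30-18:00.
Beatriz ∩ Ben ∩ Mei ∩ Luca: 11:15-12:15, 14:45-15:45, 17:30-18:00.
Beatriz ∩ Ben ∩ Mei ∩ Luca ∩ Pita: 11:15-12:15, 14:45-15:45, 17:30-18:00.
Those are the intersection windows.
The longest is 11:15-12:15 at 60 minutes.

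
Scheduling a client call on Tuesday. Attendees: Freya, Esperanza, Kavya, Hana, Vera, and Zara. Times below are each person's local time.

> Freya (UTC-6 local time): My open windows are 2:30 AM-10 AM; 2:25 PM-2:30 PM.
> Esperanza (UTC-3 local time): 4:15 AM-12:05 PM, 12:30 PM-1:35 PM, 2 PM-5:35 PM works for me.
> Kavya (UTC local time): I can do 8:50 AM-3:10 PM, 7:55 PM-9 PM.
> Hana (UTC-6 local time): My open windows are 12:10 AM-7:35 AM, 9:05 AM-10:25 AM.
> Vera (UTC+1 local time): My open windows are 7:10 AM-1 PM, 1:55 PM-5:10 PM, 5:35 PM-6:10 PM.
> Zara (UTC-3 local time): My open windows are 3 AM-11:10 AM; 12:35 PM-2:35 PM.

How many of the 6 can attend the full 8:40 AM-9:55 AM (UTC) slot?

5

Freya in UTC: 08:30-16:00, 20:25-20:30 (add 6h to convert from UTC-6).
Esperanza in UTC: 07:15-15:05, 15:30-16:35, 17:00-20:35 (add 3h to convert from UTC-3).
Kavya in UTC: 08:50-15:10, 19:55-21:00.
Hana in UTC: 06:10-13:35, 15:05-16:25 (add 6h to convert from UTC-6).
Vera in UTC: 06:10-12:00, 12:55-16:10, 16:35-17:10 (subtract 1h to convert from UTC+1).
Zara in UTC: 06:00-14:10, 15:35-17:35 (add 3h to convert from UTC-3).
Freya, Esperanza, Hana, Vera, and Zara can make the full 08:40-09:55 slot — that's 5.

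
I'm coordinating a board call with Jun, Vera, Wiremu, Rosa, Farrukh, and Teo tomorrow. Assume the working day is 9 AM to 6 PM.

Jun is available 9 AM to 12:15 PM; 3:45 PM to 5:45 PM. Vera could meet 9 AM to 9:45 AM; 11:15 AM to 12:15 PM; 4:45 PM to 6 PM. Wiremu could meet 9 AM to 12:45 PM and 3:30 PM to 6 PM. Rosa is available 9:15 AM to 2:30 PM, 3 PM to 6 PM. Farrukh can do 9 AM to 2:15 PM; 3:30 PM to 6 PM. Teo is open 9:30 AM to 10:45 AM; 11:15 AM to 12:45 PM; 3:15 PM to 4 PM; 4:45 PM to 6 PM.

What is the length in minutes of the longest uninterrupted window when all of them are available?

60

Jun ∩ Vera: 09:00-09:45, 11:15-12:15, 16:45-17:45.
Jun ∩ Vera ∩ Wiremu: 09:00-09:45, 11:15-12:15, 16:45-17:45.
Jun ∩ Vera ∩ Wiremu ∩ Rosa: 09:15-09:45, 11:15-12:15, 16:45-17:45.
Jun ∩ Vera ∩ Wiremu ∩ Rosa ∩ Farrukh: 09:15-09:45, 11:15-12:15, 16:45-17:45.
Jun ∩ Vera ∩ Wiremu ∩ Rosa ∩ Farrukh ∩ Teo: 09:30-09:45, 11:15-12:15, 16:45-17:45.
So the common availability across everyone is 09:30-09:45, 11:15-12:15, 16:45-17:45.
The longest is 11:15-12:15 at 60 minutes.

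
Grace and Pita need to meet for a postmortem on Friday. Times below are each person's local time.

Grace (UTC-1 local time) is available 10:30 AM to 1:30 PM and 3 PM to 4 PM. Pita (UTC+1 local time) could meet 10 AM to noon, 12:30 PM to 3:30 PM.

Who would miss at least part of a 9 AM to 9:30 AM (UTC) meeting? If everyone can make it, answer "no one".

Grace in UTC: 11:30-14:30, 16:00-17:00 (add 1h to convert from UTC-1).
Pita in UTC: 09:00-11:00, 11:30-14:30 (subtract 1h to convert from UTC+1).
Grace: not fully free for 09:00-09:30. Pita: free for 09:00-09:30.

Grace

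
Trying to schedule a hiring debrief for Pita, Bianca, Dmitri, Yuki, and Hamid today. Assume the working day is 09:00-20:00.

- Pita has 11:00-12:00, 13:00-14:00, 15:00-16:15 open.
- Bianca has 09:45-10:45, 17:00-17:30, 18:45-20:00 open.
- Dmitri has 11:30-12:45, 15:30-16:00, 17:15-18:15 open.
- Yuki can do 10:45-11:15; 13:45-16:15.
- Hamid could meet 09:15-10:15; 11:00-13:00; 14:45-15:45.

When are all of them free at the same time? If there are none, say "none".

Pita ∩ Bianca: ∅.
Pita ∩ Bianca ∩ Dmitri: ∅.
Pita ∩ Bianca ∩ Dmitri ∩ Yuki: ∅.
Pita ∩ Bianca ∩ Dmitri ∩ Yuki ∩ Hamid: ∅.
There is no time when everyone is free.

none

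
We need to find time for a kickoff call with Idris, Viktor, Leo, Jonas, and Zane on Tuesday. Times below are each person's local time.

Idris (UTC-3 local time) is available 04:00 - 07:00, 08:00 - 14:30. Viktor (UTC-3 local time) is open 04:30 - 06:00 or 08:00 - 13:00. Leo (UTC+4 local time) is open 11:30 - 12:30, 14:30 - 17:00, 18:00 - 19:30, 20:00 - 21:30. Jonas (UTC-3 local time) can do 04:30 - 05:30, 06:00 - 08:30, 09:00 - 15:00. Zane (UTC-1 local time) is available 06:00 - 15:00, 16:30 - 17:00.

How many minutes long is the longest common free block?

90

Idris in UTC: 07:00-10:00, 11:00-17:30 (add 3h to convert from UTC-3).
Viktor in UTC: 07:30-09:00, 11:00-16:00 (add 3h to convert from UTC-3).
Leo in UTC: 07:30-08:30, 10:30-13:00, 14:00-15:30, 16:00-17:30 (subtract 4h to convert from UTC+4).
Jonas in UTC: 07:30-08:30, 09:00-11:30, 12:00-18:00 (add 3h to convert from UTC-3).
Zane in UTC: 07:00-16:00, 17:30-18:00 (add 1h to convert from UTC-1).
Idris ∩ Viktor: 07:30-09:00, 11:00-16:00.
Idris ∩ Viktor ∩ Leo: 07:30-08:30, 11:00-13:00, 14:00-15:30.
Idris ∩ Viktor ∩ Leo ∩ Jonas: 07:30-08:30, 11:00-11:30, 12:00-13:00, 14:00-15:30.
Idris ∩ Viktor ∩ Leo ∩ Jonas ∩ Zane: 07:30-08:30, 11:00-11:30, 12:00-13:00, 14:00-15:30.
Those are the intersection windows.
The longest is 14:00-15:30 at 90 minutes.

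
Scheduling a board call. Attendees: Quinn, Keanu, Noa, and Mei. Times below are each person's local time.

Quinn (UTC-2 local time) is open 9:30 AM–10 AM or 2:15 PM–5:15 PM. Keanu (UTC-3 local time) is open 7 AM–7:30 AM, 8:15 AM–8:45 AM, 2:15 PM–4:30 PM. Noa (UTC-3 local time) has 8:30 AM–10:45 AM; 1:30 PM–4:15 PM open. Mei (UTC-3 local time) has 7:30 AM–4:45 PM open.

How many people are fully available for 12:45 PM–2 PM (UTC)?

1

Quinn in UTC: 11:30-12:00, 16:15-19:15 (add 2h to convert from UTC-2).
Keanu in UTC: 10:00-10:30, 11:15-11:45, 17:15-19:30 (add 3h to convert from UTC-3).
Noa in UTC: 11:30-13:45, 16:30-19:15 (add 3h to convert from UTC-3).
Mei in UTC: 10:30-19:45 (add 3h to convert from UTC-3).
Mei can make the full 12:45-14:00 slot — that's 1.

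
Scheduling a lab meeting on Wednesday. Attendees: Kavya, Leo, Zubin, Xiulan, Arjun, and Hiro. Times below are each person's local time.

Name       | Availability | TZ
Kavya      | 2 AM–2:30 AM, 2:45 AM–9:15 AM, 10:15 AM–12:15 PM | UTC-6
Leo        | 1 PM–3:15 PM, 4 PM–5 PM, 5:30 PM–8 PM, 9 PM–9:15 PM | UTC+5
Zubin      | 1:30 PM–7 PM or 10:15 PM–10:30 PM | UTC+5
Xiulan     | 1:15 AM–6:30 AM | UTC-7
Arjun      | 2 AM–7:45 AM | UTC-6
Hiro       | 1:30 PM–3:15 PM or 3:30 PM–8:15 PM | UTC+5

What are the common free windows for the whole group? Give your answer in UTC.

08:45-10:15, 11:00-12:00, 12:30-13:30

Kavya in UTC: 08:00-08:30, 08:45-15:15, 16:15-18:15 (add 6h to convert from UTC-6).
Leo in UTC: 08:00-10:15, 11:00-12:00, 12:30-15:00, 16:00-16:15 (subtract 5h to convert from UTC+5).
Zubin in UTC: 08:30-14:00, 17:15-17:30 (subtract 5h to convert from UTC+5).
Xiulan in UTC: 08:15-13:30 (add 7h to convert from UTC-7).
Arjun in UTC: 08:00-13:45 (add 6h to convert from UTC-6).
Hiro in UTC: 08:30-10:15, 10:30-15:15 (subtract 5h to convert from UTC+5).
Kavya ∩ Leo: 08:00-08:30, 08:45-10:15, 11:00-12:00, 12:30-15:00.
Kavya ∩ Leo ∩ Zubin: 08:45-10:15, 11:00-12:00, 12:30-14:00.
Kavya ∩ Leo ∩ Zubin ∩ Xiulan: 08:45-10:15, 11:00-12:00, 12:30-13:30.
Kavya ∩ Leo ∩ Zubin ∩ Xiulan ∩ Arjun: 08:45-10:15, 11:00-12:00, 12:30-13:30.
Kavya ∩ Leo ∩ Zubin ∩ Xiulan ∩ Arjun ∩ Hiro: 08:45-10:15, 11:00-12:00, 12:30-13:30.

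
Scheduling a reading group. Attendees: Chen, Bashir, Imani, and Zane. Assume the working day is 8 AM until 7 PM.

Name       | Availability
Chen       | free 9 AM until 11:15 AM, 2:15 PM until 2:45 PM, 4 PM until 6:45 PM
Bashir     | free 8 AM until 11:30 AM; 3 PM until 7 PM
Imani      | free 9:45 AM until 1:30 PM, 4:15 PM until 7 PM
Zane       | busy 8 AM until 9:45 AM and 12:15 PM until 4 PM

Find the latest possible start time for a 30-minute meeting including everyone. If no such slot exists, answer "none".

Chen free: 09:00-11:15, 14:15-14:45, 16:00-18:45.
Bashir free: 08:00-11:30, 15:00-19:00.
Imani free: 09:45-13:30, 16:15-19:00.
Zane free: 09:45-12:15, 16:00-19:00 (invert busy blocks within the working day).
Chen ∩ Bashir: 09:00-11:15, 16:00-18:45.
Chen ∩ Bashir ∩ Imani: 09:45-11:15, 16:15-18:45.
Chen ∩ Bashir ∩ Imani ∩ Zane: 09:45-11:15, 16:15-18:45.
So the common availability across everyone is 09:45-11:15, 16:15-18:45.
The last common window of at least 30 minutes is 16:15-18:45; a 30-minute meeting can start as late as 18:15 and still end by 18:45.

18:15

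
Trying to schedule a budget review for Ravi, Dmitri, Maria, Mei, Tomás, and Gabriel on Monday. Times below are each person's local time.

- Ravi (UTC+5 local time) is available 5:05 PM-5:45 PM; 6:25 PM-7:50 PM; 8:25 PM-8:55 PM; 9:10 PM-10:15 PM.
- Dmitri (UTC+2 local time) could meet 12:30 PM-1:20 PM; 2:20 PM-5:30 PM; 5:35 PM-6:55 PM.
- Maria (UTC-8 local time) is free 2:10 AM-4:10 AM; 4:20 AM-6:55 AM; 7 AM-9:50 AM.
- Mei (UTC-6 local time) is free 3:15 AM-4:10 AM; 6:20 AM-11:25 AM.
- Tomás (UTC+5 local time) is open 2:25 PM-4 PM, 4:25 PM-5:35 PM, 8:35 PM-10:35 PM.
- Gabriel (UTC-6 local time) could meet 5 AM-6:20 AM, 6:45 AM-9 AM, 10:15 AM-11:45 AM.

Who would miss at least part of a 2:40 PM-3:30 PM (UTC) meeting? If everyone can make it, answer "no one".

Gabriel, Maria, Ravi, Tomás

Ravi in UTC: 12:05-12:45, 13:25-14:50, 15:25-15:55, 16:10-17:15 (subtract 5h to convert from UTC+5).
Dmitri in UTC: 10:30-11:20, 12:20-15:30, 15:35-16:55 (subtract 2h to convert from UTC+2).
Maria in UTC: 10:10-12:10, 12:20-14:55, 15:00-17:50 (add 8h to convert from UTC-8).
Mei in UTC: 09:15-10:10, 12:20-17:25 (add 6h to convert from UTC-6).
Tomás in UTC: 09:25-11:00, 11:25-12:35, 15:35-17:35 (subtract 5h to convert from UTC+5).
Gabriel in UTC: 11:00-12:20, 12:45-15:00, 16:15-17:45 (add 6h to convert from UTC-6).
Ravi: not fully free for 14:40-15:30. Dmitri: free for 14:40-15:30. Maria: not fully free for 14:40-15:30. Mei: free for 14:40-15:30. Tomás: not fully free for 14:40-15:30. Gabriel: not fully free for 14:40-15:30.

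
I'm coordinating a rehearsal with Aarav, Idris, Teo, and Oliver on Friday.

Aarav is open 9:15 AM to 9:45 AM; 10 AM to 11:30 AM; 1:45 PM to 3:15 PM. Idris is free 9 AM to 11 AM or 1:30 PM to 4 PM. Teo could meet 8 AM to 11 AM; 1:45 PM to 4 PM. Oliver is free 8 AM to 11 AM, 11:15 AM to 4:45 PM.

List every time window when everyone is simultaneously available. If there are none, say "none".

Aarav ∩ Idris: 09:15-09:45, 10:00-11:00, 13:45-15:15.
Aarav ∩ Idris ∩ Teo: 09:15-09:45, 10:00-11:00, 13:45-15:15.
Aarav ∩ Idris ∩ Teo ∩ Oliver: 09:15-09:45, 10:00-11:00, 13:45-15:15.
Those are the intersection windows.

09:15-09:45, 10:00-11:00, 13:45-15:15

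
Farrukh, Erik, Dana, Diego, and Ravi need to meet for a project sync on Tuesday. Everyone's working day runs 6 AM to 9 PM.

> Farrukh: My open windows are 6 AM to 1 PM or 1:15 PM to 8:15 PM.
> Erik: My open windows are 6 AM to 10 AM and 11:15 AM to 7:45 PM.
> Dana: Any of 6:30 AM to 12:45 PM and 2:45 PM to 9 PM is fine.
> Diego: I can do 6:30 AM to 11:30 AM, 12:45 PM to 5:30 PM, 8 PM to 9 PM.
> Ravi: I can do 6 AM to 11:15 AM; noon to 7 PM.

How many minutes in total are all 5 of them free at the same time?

375

Farrukh ∩ Erik: 06:00-10:00, 11:15-13:00, 13:15-19:45.
Farrukh ∩ Erik ∩ Dana: 06:30-10:00, 11:15-12:45, 14:45-19:45.
Farrukh ∩ Erik ∩ Dana ∩ Diego: 06:30-10:00, 11:15-11:30, 14:45-17:30.
Farrukh ∩ Erik ∩ Dana ∩ Diego ∩ Ravi: 06:30-10:00, 14:45-17:30.
Those are the intersection windows.
Summing the common windows: 210 + 165 = 375 minutes.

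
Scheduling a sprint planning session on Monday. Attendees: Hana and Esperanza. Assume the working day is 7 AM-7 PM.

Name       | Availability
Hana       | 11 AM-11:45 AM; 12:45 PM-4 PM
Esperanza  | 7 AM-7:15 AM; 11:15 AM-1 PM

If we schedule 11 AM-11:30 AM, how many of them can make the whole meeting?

Hana can make the full 11:00-11:30 slot — that's 1.

1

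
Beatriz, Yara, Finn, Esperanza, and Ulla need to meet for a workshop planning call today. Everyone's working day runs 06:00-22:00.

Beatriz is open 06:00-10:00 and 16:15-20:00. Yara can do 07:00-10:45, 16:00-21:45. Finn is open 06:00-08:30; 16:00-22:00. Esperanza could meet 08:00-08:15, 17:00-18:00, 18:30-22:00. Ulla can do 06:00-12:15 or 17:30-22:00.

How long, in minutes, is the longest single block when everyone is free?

Beatriz ∩ Yara: 07:00-10:00, 16:15-20:00.
Beatriz ∩ Yara ∩ Finn: 07:00-08:30, 16:15-20:00.
Beatriz ∩ Yara ∩ Finn ∩ Esperanza: 08:00-08:15, 17:00-18:00, 18:30-20:00.
Beatriz ∩ Yara ∩ Finn ∩ Esperanza ∩ Ulla: 08:00-08:15, 17:30-18:00, 18:30-20:00.
The longest is 18:30-20:00 at 90 minutes.

90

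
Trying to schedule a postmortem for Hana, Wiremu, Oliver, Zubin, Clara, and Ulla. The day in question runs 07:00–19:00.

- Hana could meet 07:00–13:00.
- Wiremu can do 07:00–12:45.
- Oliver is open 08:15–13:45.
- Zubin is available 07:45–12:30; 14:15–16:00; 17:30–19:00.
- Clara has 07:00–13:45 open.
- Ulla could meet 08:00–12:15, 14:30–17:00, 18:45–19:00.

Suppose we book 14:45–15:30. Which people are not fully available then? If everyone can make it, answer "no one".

Clara, Hana, Oliver, Wiremu

Hana: not fully free for 14:45-15:30. Wiremu: not fully free for 14:45-15:30. Oliver: not fully free for 14:45-15:30. Zubin: free for 14:45-15:30. Clara: not fully free for 14:45-15:30. Ulla: free for 14:45-15:30.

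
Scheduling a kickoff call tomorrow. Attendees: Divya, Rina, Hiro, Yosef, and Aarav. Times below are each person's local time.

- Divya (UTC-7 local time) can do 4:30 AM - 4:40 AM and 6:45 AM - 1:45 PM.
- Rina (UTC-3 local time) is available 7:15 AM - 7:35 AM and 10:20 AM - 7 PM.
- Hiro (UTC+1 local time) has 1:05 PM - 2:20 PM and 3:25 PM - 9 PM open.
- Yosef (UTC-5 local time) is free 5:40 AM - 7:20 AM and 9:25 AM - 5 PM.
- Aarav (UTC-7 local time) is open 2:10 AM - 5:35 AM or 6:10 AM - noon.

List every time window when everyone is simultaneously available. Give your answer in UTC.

14:25-19:00

Divya in UTC: 11:30-11:40, 13:45-20:45 (add 7h to convert from UTC-7).
Rina in UTC: 10:15-10:35, 13:20-22:00 (add 3h to convert from UTC-3).
Hiro in UTC: 12:05-13:20, 14:25-20:00 (subtract 1h to convert from UTC+1).
Yosef in UTC: 10:40-12:20, 14:25-22:00 (add 5h to convert from UTC-5).
Aarav in UTC: 09:10-12:35, 13:10-19:00 (add 7h to convert from UTC-7).
Divya ∩ Rina: 13:45-20:45.
Divya ∩ Rina ∩ Hiro: 14:25-20:00.
Divya ∩ Rina ∩ Hiro ∩ Yosef: 14:25-20:00.
Divya ∩ Rina ∩ Hiro ∩ Yosef ∩ Aarav: 14:25-19:00.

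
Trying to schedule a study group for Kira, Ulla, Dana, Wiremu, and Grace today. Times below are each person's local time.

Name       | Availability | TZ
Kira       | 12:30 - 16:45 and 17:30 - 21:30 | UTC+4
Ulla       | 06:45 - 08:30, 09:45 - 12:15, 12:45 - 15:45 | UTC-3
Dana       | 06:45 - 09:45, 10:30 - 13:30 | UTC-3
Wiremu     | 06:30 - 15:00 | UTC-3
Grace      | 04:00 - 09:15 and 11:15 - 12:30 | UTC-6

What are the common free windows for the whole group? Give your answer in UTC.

Kira in UTC: 08:30-12:45, 13:30-17:30 (subtract 4h to convert from UTC+4).
Ulla in UTC: 09:45-11:30, 12:45-15:15, 15:45-18:45 (add 3h to convert from UTC-3).
Dana in UTC: 09:45-12:45, 13:30-16:30 (add 3h to convert from UTC-3).
Wiremu in UTC: 09:30-18:00 (add 3h to convert from UTC-3).
Grace in UTC: 10:00-15:15, 17:15-18:30 (add 6h to convert from UTC-6).
Kira ∩ Ulla: 09:45-11:30, 13:30-15:15, 15:45-17:30.
Kira ∩ Ulla ∩ Dana: 09:45-11:30, 13:30-15:15, 15:45-16:30.
Kira ∩ Ulla ∩ Dana ∩ Wiremu: 09:45-11:30, 13:30-15:15, 15:45-16:30.
Kira ∩ Ulla ∩ Dana ∩ Wiremu ∩ Grace: 10:00-11:30, 13:30-15:15.
Those are the intersection windows.

10:00-11:30, 13:30-15:15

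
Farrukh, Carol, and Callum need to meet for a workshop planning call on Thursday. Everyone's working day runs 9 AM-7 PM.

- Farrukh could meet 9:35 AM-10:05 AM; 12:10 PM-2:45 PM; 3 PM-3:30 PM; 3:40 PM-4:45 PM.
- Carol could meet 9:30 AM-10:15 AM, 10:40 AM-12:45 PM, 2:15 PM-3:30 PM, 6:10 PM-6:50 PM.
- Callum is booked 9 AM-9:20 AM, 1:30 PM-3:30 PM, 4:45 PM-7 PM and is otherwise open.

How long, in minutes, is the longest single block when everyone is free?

35

Farrukh free: 09:35-10:05, 12:10-14:45, 15:00-15:30, 15:40-16:45.
Carol free: 09:30-10:15, 10:40-12:45, 14:15-15:30, 18:10-18:50.
Callum free: 09:20-13:30, 15:30-16:45 (invert busy blocks within the working day).
Farrukh ∩ Carol: 09:35-10:05, 12:10-12:45, 14:15-14:45, 15:00-15:30.
Farrukh ∩ Carol ∩ Callum: 09:35-10:05, 12:10-12:45.
Those are the intersection windows.
The longest is 12:10-12:45 at 35 minutes.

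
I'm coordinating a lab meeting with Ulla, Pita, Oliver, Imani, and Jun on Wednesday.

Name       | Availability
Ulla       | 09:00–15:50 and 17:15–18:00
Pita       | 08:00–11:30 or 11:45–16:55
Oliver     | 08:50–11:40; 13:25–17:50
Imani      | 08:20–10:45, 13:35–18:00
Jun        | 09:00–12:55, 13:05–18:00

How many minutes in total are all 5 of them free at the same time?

Ulla ∩ Pita: 09:00-11:30, 11:45-15:50.
Ulla ∩ Pita ∩ Oliver: 09:00-11:30, 13:25-15:50.
Ulla ∩ Pita ∩ Oliver ∩ Imani: 09:00-10:45, 13:35-15:50.
Ulla ∩ Pita ∩ Oliver ∩ Imani ∩ Jun: 09:00-10:45, 13:35-15:50.
So the common availability across everyone is 09:00-10:45, 13:35-15:50.
Summing the common windows: 105 + 135 = 240 minutes.

240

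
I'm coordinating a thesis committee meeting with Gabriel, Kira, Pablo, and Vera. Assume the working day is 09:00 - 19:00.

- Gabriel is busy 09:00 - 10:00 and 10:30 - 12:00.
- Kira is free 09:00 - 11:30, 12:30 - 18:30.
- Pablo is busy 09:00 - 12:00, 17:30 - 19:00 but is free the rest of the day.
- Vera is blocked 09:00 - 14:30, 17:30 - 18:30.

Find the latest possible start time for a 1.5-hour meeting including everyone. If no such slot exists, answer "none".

Gabriel free: 10:00-10:30, 12:00-19:00 (invert busy blocks within the working day).
Kira free: 09:00-11:30, 12:30-18:30.
Pablo free: 12:00-17:30 (invert busy blocks within the working day).
Vera free: 14:30-17:30, 18:30-19:00 (invert busy blocks within the working day).
Gabriel ∩ Kira: 10:00-10:30, 12:30-18:30.
Gabriel ∩ Kira ∩ Pablo: 12:30-17:30.
Gabriel ∩ Kira ∩ Pablo ∩ Vera: 14:30-17:30.
The last common window of at least 90 minutes is 14:30-17:30; a 90-minute meeting can start as late as 16:00 and still end by 17:30.

16:00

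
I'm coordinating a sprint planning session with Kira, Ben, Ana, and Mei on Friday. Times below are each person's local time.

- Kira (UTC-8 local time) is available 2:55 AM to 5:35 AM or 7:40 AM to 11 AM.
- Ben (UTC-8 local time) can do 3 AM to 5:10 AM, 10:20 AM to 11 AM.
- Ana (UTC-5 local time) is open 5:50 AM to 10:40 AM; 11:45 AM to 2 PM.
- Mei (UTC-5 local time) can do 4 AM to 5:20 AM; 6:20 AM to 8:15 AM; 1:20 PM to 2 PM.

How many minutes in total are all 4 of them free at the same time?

150

Kira in UTC: 10:55-13:35, 15:40-19:00 (add 8h to convert from UTC-8).
Ben in UTC: 11:00-13:10, 18:20-19:00 (add 8h to convert from UTC-8).
Ana in UTC: 10:50-15:40, 16:45-19:00 (add 5h to convert from UTC-5).
Mei in UTC: 09:00-10:20, 11:20-13:15, 18:20-19:00 (add 5h to convert from UTC-5).
Kira ∩ Ben: 11:00-13:10, 18:20-19:00.
Kira ∩ Ben ∩ Ana: 11:00-13:10, 18:20-19:00.
Kira ∩ Ben ∩ Ana ∩ Mei: 11:20-13:10, 18:20-19:00.
Those are the intersection windows.
Summing the common windows: 110 + 40 = 150 minutes.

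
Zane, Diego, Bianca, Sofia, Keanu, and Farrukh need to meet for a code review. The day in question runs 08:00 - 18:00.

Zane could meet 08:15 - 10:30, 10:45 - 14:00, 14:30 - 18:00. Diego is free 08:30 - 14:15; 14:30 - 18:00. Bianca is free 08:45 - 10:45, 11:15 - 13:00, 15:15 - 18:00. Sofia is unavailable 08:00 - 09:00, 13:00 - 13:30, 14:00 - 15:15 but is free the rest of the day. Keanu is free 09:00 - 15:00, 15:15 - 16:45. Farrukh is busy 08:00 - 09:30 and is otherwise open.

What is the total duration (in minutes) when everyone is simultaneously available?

Zane free: 08:15-10:30, 10:45-14:00, 14:30-18:00.
Diego free: 08:30-14:15, 14:30-18:00.
Bianca free: 08:45-10:45, 11:15-13:00, 15:15-18:00.
Sofia free: 09:00-13:00, 13:30-14:00, 15:15-18:00 (invert busy blocks within the working day).
Keanu free: 09:00-15:00, 15:15-16:45.
Farrukh free: 09:30-18:00 (invert busy blocks within the working day).
Zane ∩ Diego: 08:30-10:30, 10:45-14:00, 14:30-18:00.
Zane ∩ Diego ∩ Bianca: 08:45-10:30, 11:15-13:00, 15:15-18:00.
Zane ∩ Diego ∩ Bianca ∩ Sofia: 09:00-10:30, 11:15-13:00, 15:15-18:00.
Zane ∩ Diego ∩ Bianca ∩ Sofia ∩ Keanu: 09:00-10:30, 11:15-13:00, 15:15-16:45.
Zane ∩ Diego ∩ Bianca ∩ Sofia ∩ Keanu ∩ Farrukh: 09:30-10:30, 11:15-13:00, 15:15-16:45.
So the common availability across everyone is 09:30-10:30, 11:15-13:00, 15:15-16:45.
Summing the common windows: 60 + 105 + 90 = 255 minutes.

255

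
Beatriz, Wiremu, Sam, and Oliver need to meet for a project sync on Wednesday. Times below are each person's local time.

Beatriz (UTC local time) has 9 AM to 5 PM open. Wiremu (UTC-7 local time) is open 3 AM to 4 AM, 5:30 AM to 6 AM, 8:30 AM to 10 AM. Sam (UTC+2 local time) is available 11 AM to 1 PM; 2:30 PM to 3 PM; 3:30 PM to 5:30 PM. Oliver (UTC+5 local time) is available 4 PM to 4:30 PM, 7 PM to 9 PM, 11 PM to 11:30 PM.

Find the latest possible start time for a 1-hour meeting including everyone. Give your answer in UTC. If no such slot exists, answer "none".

none

Beatriz in UTC: 09:00-17:00.
Wiremu in UTC: 10:00-11:00, 12:30-13:00, 15:30-17:00 (add 7h to convert from UTC-7).
Sam in UTC: 09:00-11:00, 12:30-13:00, 13:30-15:30 (subtract 2h to convert from UTC+2).
Oliver in UTC: 11:00-11:30, 14:00-16:00, 18:00-18:30 (subtract 5h to convert from UTC+5).
Beatriz ∩ Wiremu: 10:00-11:00, 12:30-13:00, 15:30-17:00.
Beatriz ∩ Wiremu ∩ Sam: 10:00-11:00, 12:30-13:00.
Beatriz ∩ Wiremu ∩ Sam ∩ Oliver: ∅.
There is no time when everyone is free.
No common window is at least 60 minutes long.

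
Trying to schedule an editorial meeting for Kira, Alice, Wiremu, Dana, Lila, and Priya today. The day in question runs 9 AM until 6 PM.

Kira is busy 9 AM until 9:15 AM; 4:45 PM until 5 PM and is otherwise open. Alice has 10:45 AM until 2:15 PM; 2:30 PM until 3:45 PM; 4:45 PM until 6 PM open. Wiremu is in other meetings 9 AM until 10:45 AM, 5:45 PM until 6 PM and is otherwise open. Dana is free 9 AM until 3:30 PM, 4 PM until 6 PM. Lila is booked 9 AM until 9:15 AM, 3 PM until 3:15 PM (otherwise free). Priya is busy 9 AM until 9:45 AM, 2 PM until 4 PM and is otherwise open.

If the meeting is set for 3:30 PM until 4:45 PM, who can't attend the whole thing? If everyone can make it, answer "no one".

Kira free: 09:15-16:45, 17:00-18:00 (invert busy blocks within the working day).
Alice free: 10:45-14:15, 14:30-15:45, 16:45-18:00.
Wiremu free: 10:45-17:45 (invert busy blocks within the working day).
Dana free: 09:00-15:30, 16:00-18:00.
Lila free: 09:15-15:00, 15:15-18:00 (invert busy blocks within the working day).
Priya free: 09:45-14:00, 16:00-18:00 (invert busy blocks within the working day).
Kira: free for 15:30-16:45. Alice: not fully free for 15:30-16:45. Wiremu: free for 15:30-16:45. Dana: not fully free for 15:30-16:45. Lila: free for 15:30-16:45. Priya: not fully free for 15:30-16:45.

Alice, Dana, Priya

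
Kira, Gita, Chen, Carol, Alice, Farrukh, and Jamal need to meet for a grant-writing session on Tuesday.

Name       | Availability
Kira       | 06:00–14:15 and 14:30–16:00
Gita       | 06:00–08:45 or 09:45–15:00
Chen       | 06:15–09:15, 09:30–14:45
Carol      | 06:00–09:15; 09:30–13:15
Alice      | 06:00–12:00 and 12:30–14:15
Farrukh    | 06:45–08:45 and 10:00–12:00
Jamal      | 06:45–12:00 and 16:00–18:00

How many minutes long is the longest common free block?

120

Kira ∩ Gita: 06:00-08:45, 09:45-14:15, 14:30-15:00.
Kira ∩ Gita ∩ Chen: 06:15-08:45, 09:45-14:15, 14:30-14:45.
Kira ∩ Gita ∩ Chen ∩ Carol: 06:15-08:45, 09:45-13:15.
Kira ∩ Gita ∩ Chen ∩ Carol ∩ Alice: 06:15-08:45, 09:45-12:00, 12:30-13:15.
Kira ∩ Gita ∩ Chen ∩ Carol ∩ Alice ∩ Farrukh: 06:45-08:45, 10:00-12:00.
Kira ∩ Gita ∩ Chen ∩ Carol ∩ Alice ∩ Farrukh ∩ Jamal: 06:45-08:45, 10:00-12:00.
So the common availability across everyone is 06:45-08:45, 10:00-12:00.
The longest is 06:45-08:45 at 120 minutes.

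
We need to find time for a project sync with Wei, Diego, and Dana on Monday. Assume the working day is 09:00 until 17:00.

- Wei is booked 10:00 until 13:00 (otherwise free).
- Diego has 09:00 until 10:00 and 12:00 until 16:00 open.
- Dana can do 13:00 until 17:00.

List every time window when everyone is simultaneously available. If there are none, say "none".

Wei free: 09:00-10:00, 13:00-17:00 (invert busy blocks within the working day).
Diego free: 09:00-10:00, 12:00-16:00.
Dana free: 13:00-17:00.
Wei ∩ Diego: 09:00-10:00, 13:00-16:00.
Wei ∩ Diego ∩ Dana: 13:00-16:00.
So the common availability across everyone is 13:00-16:00.

13:00-16:00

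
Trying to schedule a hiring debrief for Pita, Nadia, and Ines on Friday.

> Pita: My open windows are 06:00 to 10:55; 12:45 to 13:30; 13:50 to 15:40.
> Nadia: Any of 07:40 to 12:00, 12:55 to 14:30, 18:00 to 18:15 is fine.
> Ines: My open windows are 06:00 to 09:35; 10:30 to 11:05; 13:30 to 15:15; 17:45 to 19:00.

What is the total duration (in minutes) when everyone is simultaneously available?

Pita ∩ Nadia: 07:40-10:55, 12:55-13:30, 13:50-14:30.
Pita ∩ Nadia ∩ Ines: 07:40-09:35, 10:30-10:55, 13:50-14:30.
Summing the common windows: 115 + 25 + 40 = 180 minutes.

180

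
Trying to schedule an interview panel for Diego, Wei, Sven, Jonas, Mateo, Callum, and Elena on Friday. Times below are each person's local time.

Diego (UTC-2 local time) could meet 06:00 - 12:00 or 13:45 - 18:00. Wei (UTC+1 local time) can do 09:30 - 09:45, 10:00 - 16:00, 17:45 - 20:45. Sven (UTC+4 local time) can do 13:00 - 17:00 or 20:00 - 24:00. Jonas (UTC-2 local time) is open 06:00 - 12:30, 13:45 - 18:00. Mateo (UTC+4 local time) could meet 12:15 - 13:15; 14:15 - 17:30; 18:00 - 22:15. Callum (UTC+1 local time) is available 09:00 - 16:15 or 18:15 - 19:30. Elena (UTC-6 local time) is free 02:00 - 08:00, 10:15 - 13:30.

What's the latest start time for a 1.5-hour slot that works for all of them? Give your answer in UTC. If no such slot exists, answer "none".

Diego in UTC: 08:00-14:00, 15:45-20:00 (add 2h to convert from UTC-2).
Wei in UTC: 08:30-08:45, 09:00-15:00, 16:45-19:45 (subtract 1h to convert from UTC+1).
Sven in UTC: 09:00-13:00, 16:00-20:00 (subtract 4h to convert from UTC+4).
Jonas in UTC: 08:00-14:30, 15:45-20:00 (add 2h to convert from UTC-2).
Mateo in UTC: 08:15-09:15, 10:15-13:30, 14:00-18:15 (subtract 4h to convert from UTC+4).
Callum in UTC: 08:00-15:15, 17:15-18:30 (subtract 1h to convert from UTC+1).
Elena in UTC: 08:00-14:00, 16:15-19:30 (add 6h to convert from UTC-6).
Diego ∩ Wei: 08:30-08:45, 09:00-14:00, 16:45-19:45.
Diego ∩ Wei ∩ Sven: 09:00-13:00, 16:45-19:45.
Diego ∩ Wei ∩ Sven ∩ Jonas: 09:00-13:00, 16:45-19:45.
Diego ∩ Wei ∩ Sven ∩ Jonas ∩ Mateo: 09:00-09:15, 10:15-13:00, 16:45-18:15.
Diego ∩ Wei ∩ Sven ∩ Jonas ∩ Mateo ∩ Callum: 09:00-09:15, 10:15-13:00, 17:15-18:15.
Diego ∩ Wei ∩ Sven ∩ Jonas ∩ Mateo ∩ Callum ∩ Elena: 09:00-09:15, 10:15-13:00, 17:15-18:15.
So the common availability across everyone is 09:00-09:15, 10:15-13:00, 17:15-18:15.
The last common window of at least 90 minutes is 10:15-13:00; a 90-minute meeting can start as late as 11:30 and still end by 13:00.

11:30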